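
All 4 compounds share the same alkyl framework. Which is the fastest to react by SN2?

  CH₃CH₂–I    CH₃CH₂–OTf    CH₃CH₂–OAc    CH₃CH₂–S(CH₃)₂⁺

CH₃CH₂–OTf

With the same alkyl group throughout, only the leaving group differentiates the rates.
Rank by basicity of the departing species: weakest base leaves most easily.
CH₃CH₂–OTf loses OTf⁻: pKₐ(CF₃SO₃H (triflic acid)) ≈ -14
CH₃CH₂–I loses I⁻: pKₐ(HI) ≈ -10
CH₃CH₂–S(CH₃)₂⁺ loses SR'₂: pKₐ(R'₂SH⁺) ≈ -7
CH₃CH₂–OAc loses AcO⁻: pKₐ(CH₃COOH) ≈ 4.8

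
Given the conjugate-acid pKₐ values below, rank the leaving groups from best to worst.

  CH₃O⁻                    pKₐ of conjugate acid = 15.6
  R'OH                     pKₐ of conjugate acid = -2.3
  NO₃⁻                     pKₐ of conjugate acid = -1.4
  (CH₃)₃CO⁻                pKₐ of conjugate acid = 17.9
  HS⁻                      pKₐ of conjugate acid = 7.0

Lower conjugate-acid pKₐ ⇒ weaker base ⇒ better leaving group.
Sorting by the given values: R'OH (-2.3), NO₃⁻ (-1.4), HS⁻ (7.0), CH₃O⁻ (15.6), (CH₃)₃CO⁻ (17.9).

R'OH > NO₃⁻ > HS⁻ > CH₃O⁻ > (CH₃)₃CO⁻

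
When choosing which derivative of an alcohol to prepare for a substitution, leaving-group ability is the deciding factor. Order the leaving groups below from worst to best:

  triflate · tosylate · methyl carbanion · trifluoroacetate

methyl carbanion < trifluoroacetate < tosylate < triflate

Leaving-group ability tracks the stability of the departed species; conjugate-acid pKₐ is the usual yardstick (lower pKₐ → better LG).
triflate: pKₐ(CF₃SO₃H (triflic acid)) ≈ -14 — charge spread over three oxygens and a CF₃ group; the premier leaving group in synthesis
tosylate: pKₐ(p-CH₃C₆H₄SO₃H (TsOH)) ≈ -2.8 — resonance-delocalised arenesulfonate
trifluoroacetate: pKₐ(CF₃COOH) ≈ 0.2 — strongly electron-withdrawing CF₃ stabilises the carboxylate
methyl carbanion: pKₐ(CH₄) ≈ 48
Reversing gives the worst-to-best order requested.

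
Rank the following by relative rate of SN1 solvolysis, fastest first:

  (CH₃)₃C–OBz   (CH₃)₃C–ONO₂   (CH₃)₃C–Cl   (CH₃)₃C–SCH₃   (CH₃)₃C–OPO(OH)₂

(CH₃)₃C–Cl > (CH₃)₃C–ONO₂ > (CH₃)₃C–OPO(OH)₂ > (CH₃)₃C–OBz > (CH₃)₃C–SCH₃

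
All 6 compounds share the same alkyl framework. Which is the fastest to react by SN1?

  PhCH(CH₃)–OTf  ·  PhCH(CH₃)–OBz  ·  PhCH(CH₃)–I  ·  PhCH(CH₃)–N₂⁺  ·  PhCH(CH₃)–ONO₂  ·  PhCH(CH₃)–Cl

PhCH(CH₃)–N₂⁺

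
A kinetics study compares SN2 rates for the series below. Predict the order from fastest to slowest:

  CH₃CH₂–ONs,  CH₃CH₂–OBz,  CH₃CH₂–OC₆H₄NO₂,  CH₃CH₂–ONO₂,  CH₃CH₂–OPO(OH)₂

CH₃CH₂–ONs > CH₃CH₂–ONO₂ > CH₃CH₂–OPO(OH)₂ > CH₃CH₂–OBz > CH₃CH₂–OC₆H₄NO₂

Identical carbon frameworks mean the comparison reduces to leaving-group quality.
The more stable X⁻ (or X) is on its own — i.e. the weaker a base it is — the better a leaving group it makes.
CH₃CH₂–ONs loses ONs⁻: pKₐ(p-O₂NC₆H₄SO₃H) ≈ -3.5
CH₃CH₂–ONO₂ loses NO₃⁻: pKₐ(HNO₃) ≈ -1.3
CH₃CH₂–OPO(OH)₂ loses H₂PO₄⁻: pKₐ(H₃PO₄) ≈ 2.1
CH₃CH₂–OBz loses PhCOO⁻: pKₐ(C₆H₅COOH) ≈ 4.2
CH₃CH₂–OC₆H₄NO₂ loses p-O₂N–C₆H₄–O⁻: pKₐ(p-nitrophenol) ≈ 7.2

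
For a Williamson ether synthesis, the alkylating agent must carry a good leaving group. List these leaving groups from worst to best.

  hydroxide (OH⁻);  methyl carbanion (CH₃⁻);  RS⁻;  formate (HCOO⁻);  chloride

The more stable X⁻ (or X) is on its own — i.e. the weaker a base it is — the better a leaving group it makes.
chloride: pKₐ(HCl) ≈ -7
formate (HCOO⁻): pKₐ(HCOOH) ≈ 3.8 — resonance-stabilised carboxylate
RS⁻: pKₐ(RSH (a thiol)) ≈ 10.5
hydroxide (OH⁻): pKₐ(H₂O) ≈ 15.7 — strong base; essentially never leaves without prior activation
methyl carbanion (CH₃⁻): pKₐ(CH₄) ≈ 48 — unstabilised carbanion; the worst conceivable leaving group
Reversing gives the worst-to-best order requested.

methyl carbanion (CH₃⁻) < hydroxide (OH⁻) < RS⁻ < formate (HCOO⁻) < chloride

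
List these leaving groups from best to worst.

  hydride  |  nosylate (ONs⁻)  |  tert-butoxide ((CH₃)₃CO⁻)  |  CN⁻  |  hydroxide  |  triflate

triflate > nosylate (ONs⁻) > CN⁻ > hydroxide > tert-butoxide ((CH₃)₃CO⁻) > hydride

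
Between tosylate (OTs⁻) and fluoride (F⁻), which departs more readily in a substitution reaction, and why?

tosylate (OTs⁻)

tosylate (OTs⁻) is the better leaving group.
pKₐ(p-CH₃C₆H₄SO₃H (TsOH)) ≈ -2.8 versus pKₐ(HF) ≈ 3.2: tosylate (OTs⁻) is the much weaker base.
Resonance-delocalised arenesulfonate.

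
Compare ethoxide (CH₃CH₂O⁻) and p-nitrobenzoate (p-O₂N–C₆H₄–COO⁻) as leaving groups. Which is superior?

p-nitrobenzoate (p-O₂N–C₆H₄–COO⁻)

p-nitrobenzoate (p-O₂N–C₆H₄–COO⁻) is the better leaving group.
pKₐ(p-nitrobenzoic acid) ≈ 3.4 versus pKₐ(CH₃CH₂OH) ≈ 16: p-nitrobenzoate (p-O₂N–C₆H₄–COO⁻) is the much weaker base.
Electron-withdrawing nitro group stabilises the carboxylate.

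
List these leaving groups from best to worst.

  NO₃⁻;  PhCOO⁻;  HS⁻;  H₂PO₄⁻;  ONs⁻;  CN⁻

Leaving-group ability tracks the stability of the departed species; conjugate-acid pKₐ is the usual yardstick (lower pKₐ → better LG).
ONs⁻: pKₐ(p-O₂NC₆H₄SO₃H) ≈ -3.5
NO₃⁻: pKₐ(HNO₃) ≈ -1.3
H₂PO₄⁻: pKₐ(H₃PO₄) ≈ 2.1
PhCOO⁻: pKₐ(C₆H₅COOH) ≈ 4.2
HS⁻: pKₐ(H₂S) ≈ 7
CN⁻: pKₐ(HCN) ≈ 9.2

ONs⁻ > NO₃⁻ > H₂PO₄⁻ > PhCOO⁻ > HS⁻ > CN⁻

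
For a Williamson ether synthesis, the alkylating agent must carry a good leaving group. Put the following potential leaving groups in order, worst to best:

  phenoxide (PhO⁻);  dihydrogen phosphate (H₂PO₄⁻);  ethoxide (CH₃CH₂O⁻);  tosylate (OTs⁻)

A good leaving group is a weak base: the lower the pKₐ of its conjugate acid, the more readily it departs.
tosylate (OTs⁻): pKₐ(p-CH₃C₆H₄SO₃H (TsOH)) ≈ -2.8 — resonance-delocalised arenesulfonate
dihydrogen phosphate (H₂PO₄⁻): pKₐ(H₃PO₄) ≈ 2.1 — moderate base; biological leaving group after further activation
phenoxide (PhO⁻): pKₐ(C₆H₅OH (phenol)) ≈ 10 — resonance into the ring helps, but still a poor LG
ethoxide (CH₃CH₂O⁻): pKₐ(CH₃CH₂OH) ≈ 16
The question asks for worst first, so the sequence is read in increasing leaving-group ability.

ethoxide (CH₃CH₂O⁻) < phenoxide (PhO⁻) < dihydrogen phosphate (H₂PO₄⁻) < tosylate (OTs⁻)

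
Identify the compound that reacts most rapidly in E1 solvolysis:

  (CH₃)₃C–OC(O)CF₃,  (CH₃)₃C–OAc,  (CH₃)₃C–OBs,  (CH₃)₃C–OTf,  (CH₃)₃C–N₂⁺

The skeletons are identical, so relative rate is governed entirely by leaving-group ability.
A good leaving group is a weak base: the lower the pKₐ of its conjugate acid, the more readily it departs.
(CH₃)₃C–N₂⁺ loses N₂: no meaningful conjugate acid; N₂ departs as an exceptionally stable neutral molecule
(CH₃)₃C–OTf loses OTf⁻: pKₐ(CF₃SO₃H (triflic acid)) ≈ -14
(CH₃)₃C–OBs loses OBs⁻: pKₐ(p-BrC₆H₄SO₃H) ≈ -2.8
(CH₃)₃C–OC(O)CF₃ loses CF₃COO⁻: pKₐ(CF₃COOH) ≈ 0.2
(CH₃)₃C–OAc loses AcO⁻: pKₐ(CH₃COOH) ≈ 4.8

(CH₃)₃C–N₂⁺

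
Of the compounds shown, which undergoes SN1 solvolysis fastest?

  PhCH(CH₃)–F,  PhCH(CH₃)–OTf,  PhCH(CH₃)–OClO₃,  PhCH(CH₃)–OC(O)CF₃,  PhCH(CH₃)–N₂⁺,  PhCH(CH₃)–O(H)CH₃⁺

Identical carbon frameworks mean the comparison reduces to leaving-group quality.
The more stable X⁻ (or X) is on its own — i.e. the weaker a base it is — the better a leaving group it makes.
PhCH(CH₃)–N₂⁺ loses N₂: no meaningful conjugate acid; N₂ departs as an exceptionally stable neutral molecule
PhCH(CH₃)–OTf loses OTf⁻: pKₐ(CF₃SO₃H (triflic acid)) ≈ -14
PhCH(CH₃)–OClO₃ loses ClO₄⁻: pKₐ(HClO₄) ≈ -10
PhCH(CH₃)–O(H)CH₃⁺ loses R'OH: pKₐ(R'OH₂⁺) ≈ -2.4
PhCH(CH₃)–OC(O)CF₃ loses CF₃COO⁻: pKₐ(CF₃COOH) ≈ 0.2
PhCH(CH₃)–F loses F⁻: pKₐ(HF) ≈ 3.2

PhCH(CH₃)–N₂⁺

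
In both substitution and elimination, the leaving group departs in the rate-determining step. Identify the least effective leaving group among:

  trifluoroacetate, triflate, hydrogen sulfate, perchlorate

trifluoroacetate

triflate: pKₐ(CF₃SO₃H (triflic acid)) ≈ -14
perchlorate: pKₐ(HClO₄) ≈ -10
hydrogen sulfate: pKₐ(H₂SO₄) ≈ -3
trifluoroacetate: pKₐ(CF₃COOH) ≈ 0.2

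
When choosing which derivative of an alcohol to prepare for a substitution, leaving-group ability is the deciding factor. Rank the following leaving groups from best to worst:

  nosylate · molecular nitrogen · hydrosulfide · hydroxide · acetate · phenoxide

molecular nitrogen > nosylate > acetate > hydrosulfide > phenoxide > hydroxide

Leaving-group ability tracks the stability of the departed species; conjugate-acid pKₐ is the usual yardstick (lower pKₐ → better LG).
molecular nitrogen: no meaningful conjugate acid; N₂ departs as an exceptionally stable neutral molecule
nosylate: pKₐ(p-O₂NC₆H₄SO₃H) ≈ -3.5
acetate: pKₐ(CH₃COOH) ≈ 4.8
hydrosulfide: pKₐ(H₂S) ≈ 7
phenoxide: pKₐ(C₆H₅OH (phenol)) ≈ 10
hydroxide: pKₐ(H₂O) ≈ 15.7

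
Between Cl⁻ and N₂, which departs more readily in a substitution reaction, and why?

N₂

N₂ is the better leaving group.
N₂ is the ultimate leaving group — it departs as an exceptionally stable neutral molecule, whereas Cl⁻ (pKₐ(HCl) ≈ -7) is far more basic.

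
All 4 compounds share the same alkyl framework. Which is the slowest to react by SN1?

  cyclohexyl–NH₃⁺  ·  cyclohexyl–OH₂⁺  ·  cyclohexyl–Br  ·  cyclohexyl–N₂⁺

Same R in every case — rank the leaving groups.
The more stable X⁻ (or X) is on its own — i.e. the weaker a base it is — the better a leaving group it makes.
cyclohexyl–N₂⁺ loses N₂: no meaningful conjugate acid; N₂ departs as an exceptionally stable neutral molecule
cyclohexyl–Br loses Br⁻: pKₐ(HBr) ≈ -9
cyclohexyl–OH₂⁺ loses H₂O: pKₐ(H₃O⁺) ≈ -1.7
cyclohexyl–NH₃⁺ loses NH₃: pKₐ(NH₄⁺) ≈ 9.2

cyclohexyl–NH₃⁺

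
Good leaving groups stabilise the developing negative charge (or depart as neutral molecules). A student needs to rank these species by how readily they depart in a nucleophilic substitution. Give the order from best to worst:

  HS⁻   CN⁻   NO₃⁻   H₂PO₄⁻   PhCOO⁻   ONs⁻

The more stable X⁻ (or X) is on its own — i.e. the weaker a base it is — the better a leaving group it makes.
ONs⁻: pKₐ(p-O₂NC₆H₄SO₃H) ≈ -3.5
NO₃⁻: pKₐ(HNO₃) ≈ -1.3
H₂PO₄⁻: pKₐ(H₃PO₄) ≈ 2.1
PhCOO⁻: pKₐ(C₆H₅COOH) ≈ 4.2
HS⁻: pKₐ(H₂S) ≈ 7
CN⁻: pKₐ(HCN) ≈ 9.2

ONs⁻ > NO₃⁻ > H₂PO₄⁻ > PhCOO⁻ > HS⁻ > CN⁻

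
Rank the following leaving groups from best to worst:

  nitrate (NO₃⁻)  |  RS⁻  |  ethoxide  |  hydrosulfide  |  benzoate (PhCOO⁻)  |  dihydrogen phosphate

Rank by basicity of the departing species: weakest base leaves most easily.
nitrate (NO₃⁻): pKₐ(HNO₃) ≈ -1.3
dihydrogen phosphate: pKₐ(H₃PO₄) ≈ 2.1
benzoate (PhCOO⁻): pKₐ(C₆H₅COOH) ≈ 4.2
hydrosulfide: pKₐ(H₂S) ≈ 7
RS⁻: pKₐ(RSH (a thiol)) ≈ 10.5
ethoxide: pKₐ(CH₃CH₂OH) ≈ 16

nitrate (NO₃⁻) > dihydrogen phosphate > benzoate (PhCOO⁻) > hydrosulfide > RS⁻ > ethoxide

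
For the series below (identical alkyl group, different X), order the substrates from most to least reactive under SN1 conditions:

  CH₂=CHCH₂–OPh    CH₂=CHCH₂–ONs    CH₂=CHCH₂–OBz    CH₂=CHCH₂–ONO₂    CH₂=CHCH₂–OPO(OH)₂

With the same alkyl group throughout, only the leaving group differentiates the rates.
Rank by basicity of the departing species: weakest base leaves most easily.
CH₂=CHCH₂–ONs loses ONs⁻: pKₐ(p-O₂NC₆H₄SO₃H) ≈ -3.5
CH₂=CHCH₂–ONO₂ loses NO₃⁻: pKₐ(HNO₃) ≈ -1.3
CH₂=CHCH₂–OPO(OH)₂ loses H₂PO₄⁻: pKₐ(H₃PO₄) ≈ 2.1
CH₂=CHCH₂–OBz loses PhCOO⁻: pKₐ(C₆H₅COOH) ≈ 4.2
CH₂=CHCH₂–OPh loses PhO⁻: pKₐ(C₆H₅OH (phenol)) ≈ 10

CH₂=CHCH₂–ONs > CH₂=CHCH₂–ONO₂ > CH₂=CHCH₂–OPO(OH)₂ > CH₂=CHCH₂–OBz > CH₂=CHCH₂–OPh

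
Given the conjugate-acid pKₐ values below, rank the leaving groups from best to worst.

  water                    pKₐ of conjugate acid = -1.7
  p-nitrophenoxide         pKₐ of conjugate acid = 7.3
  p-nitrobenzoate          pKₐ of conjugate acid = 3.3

Lower conjugate-acid pKₐ ⇒ weaker base ⇒ better leaving group.
Sorting by the given values: water (-1.7), p-nitrobenzoate (3.3), p-nitrophenoxide (7.3).

water > p-nitrobenzoate > p-nitrophenoxide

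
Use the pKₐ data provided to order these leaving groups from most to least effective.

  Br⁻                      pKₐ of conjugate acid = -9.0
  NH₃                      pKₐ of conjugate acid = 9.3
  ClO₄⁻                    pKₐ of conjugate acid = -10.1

ClO₄⁻ > Br⁻ > NH₃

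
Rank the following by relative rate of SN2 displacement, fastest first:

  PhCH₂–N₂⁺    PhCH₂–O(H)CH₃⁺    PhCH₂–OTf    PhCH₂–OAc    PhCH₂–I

PhCH₂–N₂⁺ > PhCH₂–OTf > PhCH₂–I > PhCH₂–O(H)CH₃⁺ > PhCH₂–OAc

Identical carbon frameworks mean the comparison reduces to leaving-group quality.
The more stable X⁻ (or X) is on its own — i.e. the weaker a base it is — the better a leaving group it makes.
PhCH₂–N₂⁺ loses N₂: no meaningful conjugate acid; N₂ departs as an exceptionally stable neutral molecule
PhCH₂–OTf loses OTf⁻: pKₐ(CF₃SO₃H (triflic acid)) ≈ -14
PhCH₂–I loses I⁻: pKₐ(HI) ≈ -10
PhCH₂–O(H)CH₃⁺ loses R'OH: pKₐ(R'OH₂⁺) ≈ -2.4
PhCH₂–OAc loses AcO⁻: pKₐ(CH₃COOH) ≈ 4.8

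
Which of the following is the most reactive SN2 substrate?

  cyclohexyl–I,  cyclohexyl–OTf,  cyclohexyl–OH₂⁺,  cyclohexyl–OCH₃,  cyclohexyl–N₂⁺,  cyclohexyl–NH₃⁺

cyclohexyl–N₂⁺

Same R in every case — rank the leaving groups.
Leaving-group ability tracks the stability of the departed species; conjugate-acid pKₐ is the usual yardstick (lower pKₐ → better LG).
cyclohexyl–N₂⁺ loses N₂: no meaningful conjugate acid; N₂ departs as an exceptionally stable neutral molecule
cyclohexyl–OTf loses OTf⁻: pKₐ(CF₃SO₃H (triflic acid)) ≈ -14
cyclohexyl–I loses I⁻: pKₐ(HI) ≈ -10
cyclohexyl–OH₂⁺ loses H₂O: pKₐ(H₃O⁺) ≈ -1.7
cyclohexyl–NH₃⁺ loses NH₃: pKₐ(NH₄⁺) ≈ 9.2
cyclohexyl–OCH₃ loses CH₃O⁻: pKₐ(CH₃OH) ≈ 15.5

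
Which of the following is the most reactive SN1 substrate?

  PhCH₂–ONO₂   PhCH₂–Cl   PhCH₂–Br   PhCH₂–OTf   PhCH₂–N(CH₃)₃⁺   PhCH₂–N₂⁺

Same R in every case — rank the leaving groups.
Leaving-group ability tracks the stability of the departed species; conjugate-acid pKₐ is the usual yardstick (lower pKₐ → better LG).
PhCH₂–N₂⁺ loses N₂: no meaningful conjugate acid; N₂ departs as an exceptionally stable neutral molecule
PhCH₂–OTf loses OTf⁻: pKₐ(CF₃SO₃H (triflic acid)) ≈ -14
PhCH₂–Br loses Br⁻: pKₐ(HBr) ≈ -9
PhCH₂–Cl loses Cl⁻: pKₐ(HCl) ≈ -7
PhCH₂–ONO₂ loses NO₃⁻: pKₐ(HNO₃) ≈ -1.3
PhCH₂–N(CH₃)₃⁺ loses NR'₃: pKₐ(R'₃NH⁺) ≈ 10.7

PhCH₂–N₂⁺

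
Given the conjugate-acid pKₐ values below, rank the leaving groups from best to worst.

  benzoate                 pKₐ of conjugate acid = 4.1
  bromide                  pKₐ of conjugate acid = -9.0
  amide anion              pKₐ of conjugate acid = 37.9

Lower conjugate-acid pKₐ ⇒ weaker base ⇒ better leaving group.
Sorting by the given values: bromide (-9.0), benzoate (4.1), amide anion (37.9).

bromide > benzoate > amide anion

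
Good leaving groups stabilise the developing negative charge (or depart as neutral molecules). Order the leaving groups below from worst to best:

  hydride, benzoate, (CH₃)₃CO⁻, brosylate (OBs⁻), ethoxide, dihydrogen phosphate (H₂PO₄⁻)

Leaving-group ability tracks the stability of the departed species; conjugate-acid pKₐ is the usual yardstick (lower pKₐ → better LG).
brosylate (OBs⁻): pKₐ(p-BrC₆H₄SO₃H) ≈ -2.8
dihydrogen phosphate (H₂PO₄⁻): pKₐ(H₃PO₄) ≈ 2.1 — moderate base; biological leaving group after further activation
benzoate: pKₐ(C₆H₅COOH) ≈ 4.2
ethoxide: pKₐ(CH₃CH₂OH) ≈ 16 — strong base; alkoxides do not leave unassisted
(CH₃)₃CO⁻: pKₐ(t-BuOH) ≈ 18 — bulky, strongly basic alkoxide
hydride: pKₐ(H₂) ≈ 36 — extremely strong base; leaves only in special hydride-transfer contexts
The question asks for worst first, so the sequence is read in increasing leaving-group ability.

hydride < (CH₃)₃CO⁻ < ethoxide < benzoate < dihydrogen phosphate (H₂PO₄⁻) < brosylate (OBs⁻)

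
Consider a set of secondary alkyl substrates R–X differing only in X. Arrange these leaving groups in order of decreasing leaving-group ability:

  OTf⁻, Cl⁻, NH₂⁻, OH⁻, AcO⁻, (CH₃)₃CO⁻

OTf⁻ > Cl⁻ > AcO⁻ > OH⁻ > (CH₃)₃CO⁻ > NH₂⁻

The more stable X⁻ (or X) is on its own — i.e. the weaker a base it is — the better a leaving group it makes.
OTf⁻: pKₐ(CF₃SO₃H (triflic acid)) ≈ -14
Cl⁻: pKₐ(HCl) ≈ -7
AcO⁻: pKₐ(CH₃COOH) ≈ 4.8
OH⁻: pKₐ(H₂O) ≈ 15.7
(CH₃)₃CO⁻: pKₐ(t-BuOH) ≈ 18
NH₂⁻: pKₐ(NH₃) ≈ 38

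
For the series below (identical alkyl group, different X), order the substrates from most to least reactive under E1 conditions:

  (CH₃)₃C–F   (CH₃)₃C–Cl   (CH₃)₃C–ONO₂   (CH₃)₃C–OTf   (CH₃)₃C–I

Identical carbon frameworks mean the comparison reduces to leaving-group quality.
Leaving-group ability tracks the stability of the departed species; conjugate-acid pKₐ is the usual yardstick (lower pKₐ → better LG).
(CH₃)₃C–OTf loses OTf⁻: pKₐ(CF₃SO₃H (triflic acid)) ≈ -14
(CH₃)₃C–I loses I⁻: pKₐ(HI) ≈ -10
(CH₃)₃C–Cl loses Cl⁻: pKₐ(HCl) ≈ -7
(CH₃)₃C–ONO₂ loses NO₃⁻: pKₐ(HNO₃) ≈ -1.3
(CH₃)₃C–F loses F⁻: pKₐ(HF) ≈ 3.2

(CH₃)₃C–OTf > (CH₃)₃C–I > (CH₃)₃C–Cl > (CH₃)₃C–ONO₂ > (CH₃)₃C–F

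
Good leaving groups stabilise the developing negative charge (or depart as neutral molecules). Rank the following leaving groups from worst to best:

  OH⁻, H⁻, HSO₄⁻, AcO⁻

HSO₄⁻: pKₐ(H₂SO₄) ≈ -3
AcO⁻: pKₐ(CH₃COOH) ≈ 4.8 — resonance-stabilised but still a weak base
OH⁻: pKₐ(H₂O) ≈ 15.7 — strong base; essentially never leaves without prior activation
H⁻: pKₐ(H₂) ≈ 36 — extremely strong base; leaves only in special hydride-transfer contexts
Listed from poorest to best leaving group as asked.

H⁻ < OH⁻ < AcO⁻ < HSO₄⁻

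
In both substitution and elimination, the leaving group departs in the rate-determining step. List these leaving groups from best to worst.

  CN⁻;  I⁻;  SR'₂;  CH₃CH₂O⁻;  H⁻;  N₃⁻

I⁻: pKₐ(HI) ≈ -10
SR'₂: pKₐ(R'₂SH⁺) ≈ -7 — neutral; leaves from a sulfonium salt (R–SR'₂⁺)
N₃⁻: pKₐ(HN₃) ≈ 4.7 — linear, resonance-stabilised
CN⁻: pKₐ(HCN) ≈ 9.2 — sp carbon stabilises the charge somewhat, but still a poor LG
CH₃CH₂O⁻: pKₐ(CH₃CH₂OH) ≈ 16
H⁻: pKₐ(H₂) ≈ 36

I⁻ > SR'₂ > N₃⁻ > CN⁻ > CH₃CH₂O⁻ > H⁻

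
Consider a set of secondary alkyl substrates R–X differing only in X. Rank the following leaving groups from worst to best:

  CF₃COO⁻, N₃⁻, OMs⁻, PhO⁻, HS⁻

The more stable X⁻ (or X) is on its own — i.e. the weaker a base it is — the better a leaving group it makes.
OMs⁻: pKₐ(CH₃SO₃H (MsOH)) ≈ -1.9
CF₃COO⁻: pKₐ(CF₃COOH) ≈ 0.2 — strongly electron-withdrawing CF₃ stabilises the carboxylate
N₃⁻: pKₐ(HN₃) ≈ 4.7
HS⁻: pKₐ(H₂S) ≈ 7 — larger and more polarisable than the oxygen analogue
PhO⁻: pKₐ(C₆H₅OH (phenol)) ≈ 10 — resonance into the ring helps, but still a poor LG
The question asks for worst first, so the sequence is read in increasing leaving-group ability.

PhO⁻ < HS⁻ < N₃⁻ < CF₃COO⁻ < OMs⁻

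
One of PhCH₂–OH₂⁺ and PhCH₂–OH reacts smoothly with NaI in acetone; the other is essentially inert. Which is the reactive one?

From PhCH₂–OH the departing group would be OH⁻ (pKₐ(H₂O) ≈ 15.7). Strong base; essentially never leaves without prior activation.
From PhCH₂–OH₂⁺ the leaving group is H₂O (pKₐ(H₃O⁺) ≈ -1.7). Neutral; leaves from a protonated alcohol (R–OH₂⁺).
(In practice PhCH₂–OH₂⁺ is made from PhCH₂–OH by protonation with strong acid, converting the leaving group from hydroxide to neutral water.)

PhCH₂–OH₂⁺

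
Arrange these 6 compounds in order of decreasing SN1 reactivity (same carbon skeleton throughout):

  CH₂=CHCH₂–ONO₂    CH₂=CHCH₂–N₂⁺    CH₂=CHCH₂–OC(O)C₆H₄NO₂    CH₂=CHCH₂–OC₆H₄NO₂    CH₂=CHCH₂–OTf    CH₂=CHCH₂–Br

Same R in every case — rank the leaving groups.
Leaving-group ability tracks the stability of the departed species; conjugate-acid pKₐ is the usual yardstick (lower pKₐ → better LG).
CH₂=CHCH₂–N₂⁺ loses N₂: no meaningful conjugate acid; N₂ departs as an exceptionally stable neutral molecule
CH₂=CHCH₂–OTf loses OTf⁻: pKₐ(CF₃SO₃H (triflic acid)) ≈ -14
CH₂=CHCH₂–Br loses Br⁻: pKₐ(HBr) ≈ -9
CH₂=CHCH₂–ONO₂ loses NO₃⁻: pKₐ(HNO₃) ≈ -1.3
CH₂=CHCH₂–OC(O)C₆H₄NO₂ loses p-O₂N–C₆H₄–COO⁻: pKₐ(p-nitrobenzoic acid) ≈ 3.4
CH₂=CHCH₂–OC₆H₄NO₂ loses p-O₂N–C₆H₄–O⁻: pKₐ(p-nitrophenol) ≈ 7.2

CH₂=CHCH₂–N₂⁺ > CH₂=CHCH₂–OTf > CH₂=CHCH₂–Br > CH₂=CHCH₂–ONO₂ > CH₂=CHCH₂–OC(O)C₆H₄NO₂ > CH₂=CHCH₂–OC₆H₄NO₂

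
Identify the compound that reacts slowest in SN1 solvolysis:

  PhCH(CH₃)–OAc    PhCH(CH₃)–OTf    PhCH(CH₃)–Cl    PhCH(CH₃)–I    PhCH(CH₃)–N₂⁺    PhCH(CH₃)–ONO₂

PhCH(CH₃)–OAc

Identical carbon frameworks mean the comparison reduces to leaving-group quality.
The more stable X⁻ (or X) is on its own — i.e. the weaker a base it is — the better a leaving group it makes.
PhCH(CH₃)–N₂⁺ loses N₂: no meaningful conjugate acid; N₂ departs as an exceptionally stable neutral molecule
PhCH(CH₃)–OTf loses OTf⁻: pKₐ(CF₃SO₃H (triflic acid)) ≈ -14
PhCH(CH₃)–I loses I⁻: pKₐ(HI) ≈ -10
PhCH(CH₃)–Cl loses Cl⁻: pKₐ(HCl) ≈ -7
PhCH(CH₃)–ONO₂ loses NO₃⁻: pKₐ(HNO₃) ≈ -1.3
PhCH(CH₃)–OAc loses AcO⁻: pKₐ(CH₃COOH) ≈ 4.8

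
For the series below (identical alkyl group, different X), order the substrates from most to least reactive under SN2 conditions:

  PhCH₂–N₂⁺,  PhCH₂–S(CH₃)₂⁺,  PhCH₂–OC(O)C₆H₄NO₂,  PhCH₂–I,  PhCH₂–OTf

Identical carbon frameworks mean the comparison reduces to leaving-group quality.
The more stable X⁻ (or X) is on its own — i.e. the weaker a base it is — the better a leaving group it makes.
PhCH₂–N₂⁺ loses N₂: no meaningful conjugate acid; N₂ departs as an exceptionally stable neutral molecule
PhCH₂–OTf loses OTf⁻: pKₐ(CF₃SO₃H (triflic acid)) ≈ -14
PhCH₂–I loses I⁻: pKₐ(HI) ≈ -10
PhCH₂–S(CH₃)₂⁺ loses SR'₂: pKₐ(R'₂SH⁺) ≈ -7
PhCH₂–OC(O)C₆H₄NO₂ loses p-O₂N–C₆H₄–COO⁻: pKₐ(p-nitrobenzoic acid) ≈ 3.4

PhCH₂–N₂⁺ > PhCH₂–OTf > PhCH₂–I > PhCH₂–S(CH₃)₂⁺ > PhCH₂–OC(O)C₆H₄NO₂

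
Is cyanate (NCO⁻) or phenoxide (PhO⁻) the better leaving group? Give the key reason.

cyanate (NCO⁻) is the better leaving group.
pKₐ(HOCN) ≈ 3.5 versus pKₐ(C₆H₅OH (phenol)) ≈ 10: cyanate (NCO⁻) is the much weaker base.
Resonance between N and O.

cyanate (NCO⁻)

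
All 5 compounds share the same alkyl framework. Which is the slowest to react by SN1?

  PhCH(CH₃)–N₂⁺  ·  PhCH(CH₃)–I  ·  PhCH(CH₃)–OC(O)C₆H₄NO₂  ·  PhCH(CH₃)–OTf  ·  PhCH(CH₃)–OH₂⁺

Identical carbon frameworks mean the comparison reduces to leaving-group quality.
The more stable X⁻ (or X) is on its own — i.e. the weaker a base it is — the better a leaving group it makes.
PhCH(CH₃)–N₂⁺ loses N₂: no meaningful conjugate acid; N₂ departs as an exceptionally stable neutral molecule
PhCH(CH₃)–OTf loses OTf⁻: pKₐ(CF₃SO₃H (triflic acid)) ≈ -14
PhCH(CH₃)–I loses I⁻: pKₐ(HI) ≈ -10
PhCH(CH₃)–OH₂⁺ loses H₂O: pKₐ(H₃O⁺) ≈ -1.7
PhCH(CH₃)–OC(O)C₆H₄NO₂ loses p-O₂N–C₆H₄–COO⁻: pKₐ(p-nitrobenzoic acid) ≈ 3.4

PhCH(CH₃)–OC(O)C₆H₄NO₂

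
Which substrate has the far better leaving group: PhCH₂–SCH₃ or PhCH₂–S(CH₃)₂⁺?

PhCH₂–S(CH₃)₂⁺

From PhCH₂–SCH₃ the departing group would be RS⁻ (pKₐ(RSH (a thiol)) ≈ 10.5). Moderately basic; rarely leaves without activation.
From PhCH₂–S(CH₃)₂⁺ the leaving group is SR'₂ (pKₐ(R'₂SH⁺) ≈ -7). Neutral; leaves from a sulfonium salt (R–SR'₂⁺).
(In practice PhCH₂–S(CH₃)₂⁺ is made from PhCH₂–SCH₃ by S-methylation with CH₃I, allowing neutral dimethyl sulfide, rather than methanethiolate, to depart.)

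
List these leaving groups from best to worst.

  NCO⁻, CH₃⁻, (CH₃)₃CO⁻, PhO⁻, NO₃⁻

NO₃⁻: pKₐ(HNO₃) ≈ -1.3
NCO⁻: pKₐ(HOCN) ≈ 3.5
PhO⁻: pKₐ(C₆H₅OH (phenol)) ≈ 10
(CH₃)₃CO⁻: pKₐ(t-BuOH) ≈ 18
CH₃⁻: pKₐ(CH₄) ≈ 48

NO₃⁻ > NCO⁻ > PhO⁻ > (CH₃)₃CO⁻ > CH₃⁻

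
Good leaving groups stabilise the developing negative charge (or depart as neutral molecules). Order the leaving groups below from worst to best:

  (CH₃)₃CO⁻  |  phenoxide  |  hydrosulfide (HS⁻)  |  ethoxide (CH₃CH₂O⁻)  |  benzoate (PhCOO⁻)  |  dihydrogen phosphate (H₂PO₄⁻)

Rank by basicity of the departing species: weakest base leaves most easily.
dihydrogen phosphate (H₂PO₄⁻): pKₐ(H₃PO₄) ≈ 2.1
benzoate (PhCOO⁻): pKₐ(C₆H₅COOH) ≈ 4.2
hydrosulfide (HS⁻): pKₐ(H₂S) ≈ 7
phenoxide: pKₐ(C₆H₅OH (phenol)) ≈ 10
ethoxide (CH₃CH₂O⁻): pKₐ(CH₃CH₂OH) ≈ 16
(CH₃)₃CO⁻: pKₐ(t-BuOH) ≈ 18
Listed from poorest to best leaving group as asked.

(CH₃)₃CO⁻ < ethoxide (CH₃CH₂O⁻) < phenoxide < hydrosulfide (HS⁻) < benzoate (PhCOO⁻) < dihydrogen phosphate (H₂PO₄⁻)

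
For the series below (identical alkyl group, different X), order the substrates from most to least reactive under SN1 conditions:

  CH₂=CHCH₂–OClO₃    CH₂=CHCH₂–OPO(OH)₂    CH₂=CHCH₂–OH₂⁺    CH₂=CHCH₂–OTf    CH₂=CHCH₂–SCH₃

CH₂=CHCH₂–OTf > CH₂=CHCH₂–OClO₃ > CH₂=CHCH₂–OH₂⁺ > CH₂=CHCH₂–OPO(OH)₂ > CH₂=CHCH₂–SCH₃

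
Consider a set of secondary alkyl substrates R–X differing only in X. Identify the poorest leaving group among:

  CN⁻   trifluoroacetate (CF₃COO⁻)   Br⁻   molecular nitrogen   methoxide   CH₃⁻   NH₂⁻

CH₃⁻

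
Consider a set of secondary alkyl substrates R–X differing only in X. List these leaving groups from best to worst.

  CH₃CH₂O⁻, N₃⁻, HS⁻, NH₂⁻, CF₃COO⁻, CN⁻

CF₃COO⁻ > N₃⁻ > HS⁻ > CN⁻ > CH₃CH₂O⁻ > NH₂⁻

CF₃COO⁻: pKₐ(CF₃COOH) ≈ 0.2
N₃⁻: pKₐ(HN₃) ≈ 4.7
HS⁻: pKₐ(H₂S) ≈ 7
CN⁻: pKₐ(HCN) ≈ 9.2
CH₃CH₂O⁻: pKₐ(CH₃CH₂OH) ≈ 16
NH₂⁻: pKₐ(NH₃) ≈ 38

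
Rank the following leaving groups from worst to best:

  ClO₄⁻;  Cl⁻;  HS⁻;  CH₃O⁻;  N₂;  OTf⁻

CH₃O⁻ < HS⁻ < Cl⁻ < ClO₄⁻ < OTf⁻ < N₂

Leaving-group ability tracks the stability of the departed species; conjugate-acid pKₐ is the usual yardstick (lower pKₐ → better LG).
N₂: no meaningful conjugate acid; N₂ departs as an exceptionally stable neutral molecule
OTf⁻: pKₐ(CF₃SO₃H (triflic acid)) ≈ -14
ClO₄⁻: pKₐ(HClO₄) ≈ -10
Cl⁻: pKₐ(HCl) ≈ -7
HS⁻: pKₐ(H₂S) ≈ 7
CH₃O⁻: pKₐ(CH₃OH) ≈ 15.5
Listed from poorest to best leaving group as asked.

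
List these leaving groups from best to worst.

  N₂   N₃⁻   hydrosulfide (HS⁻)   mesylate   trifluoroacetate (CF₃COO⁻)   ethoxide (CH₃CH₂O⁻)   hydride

N₂ > mesylate > trifluoroacetate (CF₃COO⁻) > N₃⁻ > hydrosulfide (HS⁻) > ethoxide (CH₃CH₂O⁻) > hydride

The more stable X⁻ (or X) is on its own — i.e. the weaker a base it is — the better a leaving group it makes.
N₂: no meaningful conjugate acid; N₂ departs as an exceptionally stable neutral molecule
mesylate: pKₐ(CH₃SO₃H (MsOH)) ≈ -1.9
trifluoroacetate (CF₃COO⁻): pKₐ(CF₃COOH) ≈ 0.2 — strongly electron-withdrawing CF₃ stabilises the carboxylate
N₃⁻: pKₐ(HN₃) ≈ 4.7 — linear, resonance-stabilised
hydrosulfide (HS⁻): pKₐ(H₂S) ≈ 7 — larger and more polarisable than the oxygen analogue
ethoxide (CH₃CH₂O⁻): pKₐ(CH₃CH₂OH) ≈ 16
hydride: pKₐ(H₂) ≈ 36 — extremely strong base; leaves only in special hydride-transfer contexts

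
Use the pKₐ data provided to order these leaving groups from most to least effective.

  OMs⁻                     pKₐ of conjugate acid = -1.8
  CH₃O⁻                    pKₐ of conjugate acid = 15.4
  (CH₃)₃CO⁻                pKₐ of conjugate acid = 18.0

OMs⁻ > CH₃O⁻ > (CH₃)₃CO⁻

Lower conjugate-acid pKₐ ⇒ weaker base ⇒ better leaving group.
Sorting by the given values: OMs⁻ (-1.8), CH₃O⁻ (15.4), (CH₃)₃CO⁻ (18.0).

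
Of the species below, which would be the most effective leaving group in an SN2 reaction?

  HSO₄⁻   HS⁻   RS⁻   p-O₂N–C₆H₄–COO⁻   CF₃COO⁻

A good leaving group is a weak base: the lower the pKₐ of its conjugate acid, the more readily it departs.
HSO₄⁻: pKₐ(H₂SO₄) ≈ -3
CF₃COO⁻: pKₐ(CF₃COOH) ≈ 0.2
p-O₂N–C₆H₄–COO⁻: pKₐ(p-nitrobenzoic acid) ≈ 3.4
HS⁻: pKₐ(H₂S) ≈ 7
RS⁻: pKₐ(RSH (a thiol)) ≈ 10.5

HSO₄⁻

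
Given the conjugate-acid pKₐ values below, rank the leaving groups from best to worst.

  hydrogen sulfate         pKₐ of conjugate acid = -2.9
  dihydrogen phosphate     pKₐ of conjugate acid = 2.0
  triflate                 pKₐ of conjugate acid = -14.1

triflate > hydrogen sulfate > dihydrogen phosphate

Lower conjugate-acid pKₐ ⇒ weaker base ⇒ better leaving group.
Sorting by the given values: triflate (-14.1), hydrogen sulfate (-2.9), dihydrogen phosphate (2.0).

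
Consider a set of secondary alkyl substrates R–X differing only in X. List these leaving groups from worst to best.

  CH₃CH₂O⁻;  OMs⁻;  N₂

Rank by basicity of the departing species: weakest base leaves most easily.
N₂: no meaningful conjugate acid; N₂ departs as an exceptionally stable neutral molecule
OMs⁻: pKₐ(CH₃SO₃H (MsOH)) ≈ -1.9 — resonance-delocalised alkanesulfonate
CH₃CH₂O⁻: pKₐ(CH₃CH₂OH) ≈ 16 — strong base; alkoxides do not leave unassisted
Listed from poorest to best leaving group as asked.

CH₃CH₂O⁻ < OMs⁻ < N₂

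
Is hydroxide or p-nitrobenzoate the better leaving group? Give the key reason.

p-nitrobenzoate is the better leaving group.
pKₐ(p-nitrobenzoic acid) ≈ 3.4 versus pKₐ(H₂O) ≈ 15.7: p-nitrobenzoate is the much weaker base.
Electron-withdrawing nitro group stabilises the carboxylate.

p-nitrobenzoate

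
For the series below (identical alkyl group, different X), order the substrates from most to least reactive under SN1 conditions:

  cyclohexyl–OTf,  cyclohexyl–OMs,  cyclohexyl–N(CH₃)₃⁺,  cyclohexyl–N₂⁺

The skeletons are identical, so relative rate is governed entirely by leaving-group ability.
Rank by basicity of the departing species: weakest base leaves most easily.
cyclohexyl–N₂⁺ loses N₂: no meaningful conjugate acid; N₂ departs as an exceptionally stable neutral molecule
cyclohexyl–OTf loses OTf⁻: pKₐ(CF₃SO₃H (triflic acid)) ≈ -14
cyclohexyl–OMs loses OMs⁻: pKₐ(CH₃SO₃H (MsOH)) ≈ -1.9
cyclohexyl–N(CH₃)₃⁺ loses NR'₃: pKₐ(R'₃NH⁺) ≈ 10.7

cyclohexyl–N₂⁺ > cyclohexyl–OTf > cyclohexyl–OMs > cyclohexyl–N(CH₃)₃⁺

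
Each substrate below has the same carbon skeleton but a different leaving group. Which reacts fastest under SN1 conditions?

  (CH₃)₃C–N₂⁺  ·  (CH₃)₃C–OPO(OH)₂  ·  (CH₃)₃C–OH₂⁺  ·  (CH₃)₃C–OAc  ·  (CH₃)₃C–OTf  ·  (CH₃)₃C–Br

The skeletons are identical, so relative rate is governed entirely by leaving-group ability.
Rank by basicity of the departing species: weakest base leaves most easily.
(CH₃)₃C–N₂⁺ loses N₂: no meaningful conjugate acid; N₂ departs as an exceptionally stable neutral molecule
(CH₃)₃C–OTf loses OTf⁻: pKₐ(CF₃SO₃H (triflic acid)) ≈ -14
(CH₃)₃C–Br loses Br⁻: pKₐ(HBr) ≈ -9
(CH₃)₃C–OH₂⁺ loses H₂O: pKₐ(H₃O⁺) ≈ -1.7
(CH₃)₃C–OPO(OH)₂ loses H₂PO₄⁻: pKₐ(H₃PO₄) ≈ 2.1
(CH₃)₃C–OAc loses AcO⁻: pKₐ(CH₃COOH) ≈ 4.8

(CH₃)₃C–N₂⁺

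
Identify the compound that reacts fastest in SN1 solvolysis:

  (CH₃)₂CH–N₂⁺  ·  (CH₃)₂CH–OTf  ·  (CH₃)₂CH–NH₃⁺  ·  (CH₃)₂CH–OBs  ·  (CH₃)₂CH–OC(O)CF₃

Same R in every case — rank the leaving groups.
Leaving-group ability tracks the stability of the departed species; conjugate-acid pKₐ is the usual yardstick (lower pKₐ → better LG).
(CH₃)₂CH–N₂⁺ loses N₂: no meaningful conjugate acid; N₂ departs as an exceptionally stable neutral molecule
(CH₃)₂CH–OTf loses OTf⁻: pKₐ(CF₃SO₃H (triflic acid)) ≈ -14
(CH₃)₂CH–OBs loses OBs⁻: pKₐ(p-BrC₆H₄SO₃H) ≈ -2.8
(CH₃)₂CH–OC(O)CF₃ loses CF₃COO⁻: pKₐ(CF₃COOH) ≈ 0.2
(CH₃)₂CH–NH₃⁺ loses NH₃: pKₐ(NH₄⁺) ≈ 9.2

(CH₃)₂CH–N₂⁺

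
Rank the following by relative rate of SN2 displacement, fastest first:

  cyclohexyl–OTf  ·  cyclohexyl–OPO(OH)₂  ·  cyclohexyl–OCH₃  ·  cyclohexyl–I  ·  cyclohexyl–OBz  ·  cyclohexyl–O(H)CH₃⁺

cyclohexyl–OTf > cyclohexyl–I > cyclohexyl–O(H)CH₃⁺ > cyclohexyl–OPO(OH)₂ > cyclohexyl–OBz > cyclohexyl–OCH₃

With the same alkyl group throughout, only the leaving group differentiates the rates.
Leaving-group ability tracks the stability of the departed species; conjugate-acid pKₐ is the usual yardstick (lower pKₐ → better LG).
cyclohexyl–OTf loses OTf⁻: pKₐ(CF₃SO₃H (triflic acid)) ≈ -14
cyclohexyl–I loses I⁻: pKₐ(HI) ≈ -10
cyclohexyl–O(H)CH₃⁺ loses R'OH: pKₐ(R'OH₂⁺) ≈ -2.4
cyclohexyl–OPO(OH)₂ loses H₂PO₄⁻: pKₐ(H₃PO₄) ≈ 2.1
cyclohexyl–OBz loses PhCOO⁻: pKₐ(C₆H₅COOH) ≈ 4.2
cyclohexyl–OCH₃ loses CH₃O⁻: pKₐ(CH₃OH) ≈ 15.5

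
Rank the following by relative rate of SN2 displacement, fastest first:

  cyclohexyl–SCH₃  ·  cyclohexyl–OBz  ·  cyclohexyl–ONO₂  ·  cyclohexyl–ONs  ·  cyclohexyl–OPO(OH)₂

cyclohexyl–ONs > cyclohexyl–ONO₂ > cyclohexyl–OPO(OH)₂ > cyclohexyl–OBz > cyclohexyl–SCH₃

Same R in every case — rank the leaving groups.
Leaving-group ability tracks the stability of the departed species; conjugate-acid pKₐ is the usual yardstick (lower pKₐ → better LG).
cyclohexyl–ONs loses ONs⁻: pKₐ(p-O₂NC₆H₄SO₃H) ≈ -3.5
cyclohexyl–ONO₂ loses NO₃⁻: pKₐ(HNO₃) ≈ -1.3
cyclohexyl–OPO(OH)₂ loses H₂PO₄⁻: pKₐ(H₃PO₄) ≈ 2.1
cyclohexyl–OBz loses PhCOO⁻: pKₐ(C₆H₅COOH) ≈ 4.2
cyclohexyl–SCH₃ loses RS⁻: pKₐ(RSH (a thiol)) ≈ 10.5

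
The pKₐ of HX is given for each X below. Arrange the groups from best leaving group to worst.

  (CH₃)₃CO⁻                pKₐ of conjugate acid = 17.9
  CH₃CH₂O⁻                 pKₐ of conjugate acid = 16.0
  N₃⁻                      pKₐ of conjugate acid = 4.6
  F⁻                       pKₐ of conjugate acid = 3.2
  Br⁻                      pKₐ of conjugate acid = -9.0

Lower conjugate-acid pKₐ ⇒ weaker base ⇒ better leaving group.
Sorting by the given values: Br⁻ (-9.0), F⁻ (3.2), N₃⁻ (4.6), CH₃CH₂O⁻ (16.0), (CH₃)₃CO⁻ (17.9).

Br⁻ > F⁻ > N₃⁻ > CH₃CH₂O⁻ > (CH₃)₃CO⁻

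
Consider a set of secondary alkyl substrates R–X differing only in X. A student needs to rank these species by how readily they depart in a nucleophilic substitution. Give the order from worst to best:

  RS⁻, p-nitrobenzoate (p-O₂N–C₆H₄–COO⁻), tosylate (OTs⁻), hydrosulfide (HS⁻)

Leaving-group ability tracks the stability of the departed species; conjugate-acid pKₐ is the usual yardstick (lower pKₐ → better LG).
tosylate (OTs⁻): pKₐ(p-CH₃C₆H₄SO₃H (TsOH)) ≈ -2.8
p-nitrobenzoate (p-O₂N–C₆H₄–COO⁻): pKₐ(p-nitrobenzoic acid) ≈ 3.4
hydrosulfide (HS⁻): pKₐ(H₂S) ≈ 7
RS⁻: pKₐ(RSH (a thiol)) ≈ 10.5
Listed from poorest to best leaving group as asked.

RS⁻ < hydrosulfide (HS⁻) < p-nitrobenzoate (p-O₂N–C₆H₄–COO⁻) < tosylate (OTs⁻)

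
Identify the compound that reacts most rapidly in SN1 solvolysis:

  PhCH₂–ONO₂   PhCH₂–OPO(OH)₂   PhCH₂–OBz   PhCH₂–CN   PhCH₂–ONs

PhCH₂–ONs

The skeletons are identical, so relative rate is governed entirely by leaving-group ability.
Rank by basicity of the departing species: weakest base leaves most easily.
PhCH₂–ONs loses ONs⁻: pKₐ(p-O₂NC₆H₄SO₃H) ≈ -3.5
PhCH₂–ONO₂ loses NO₃⁻: pKₐ(HNO₃) ≈ -1.3
PhCH₂–OPO(OH)₂ loses H₂PO₄⁻: pKₐ(H₃PO₄) ≈ 2.1
PhCH₂–OBz loses PhCOO⁻: pKₐ(C₆H₅COOH) ≈ 4.2
PhCH₂–CN loses CN⁻: pKₐ(HCN) ≈ 9.2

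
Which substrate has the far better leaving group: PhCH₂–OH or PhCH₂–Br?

PhCH₂–Br

From PhCH₂–OH the departing group would be OH⁻ (pKₐ(H₂O) ≈ 15.7). Strong base; essentially never leaves without prior activation.
From PhCH₂–Br the leaving group is Br⁻ (pKₐ(HBr) ≈ -9). Weak base; good leaving group.
(In practice PhCH₂–Br is made from PhCH₂–OH by treatment with PBr₃, replacing the hydroxyl with bromide.)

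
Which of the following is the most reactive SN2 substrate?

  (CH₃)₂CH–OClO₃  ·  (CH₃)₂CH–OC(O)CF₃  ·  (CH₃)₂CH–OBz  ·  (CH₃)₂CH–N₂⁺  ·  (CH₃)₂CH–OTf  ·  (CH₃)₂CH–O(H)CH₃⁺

(CH₃)₂CH–N₂⁺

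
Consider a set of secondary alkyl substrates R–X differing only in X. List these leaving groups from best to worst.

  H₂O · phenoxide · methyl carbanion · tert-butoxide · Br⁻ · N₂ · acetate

N₂ > Br⁻ > H₂O > acetate > phenoxide > tert-butoxide > methyl carbanion

N₂: no meaningful conjugate acid; N₂ departs as an exceptionally stable neutral molecule
Br⁻: pKₐ(HBr) ≈ -9
H₂O: pKₐ(H₃O⁺) ≈ -1.7
acetate: pKₐ(CH₃COOH) ≈ 4.8
phenoxide: pKₐ(C₆H₅OH (phenol)) ≈ 10 — resonance into the ring helps, but still a poor LG
tert-butoxide: pKₐ(t-BuOH) ≈ 18 — bulky, strongly basic alkoxide
methyl carbanion: pKₐ(CH₄) ≈ 48 — unstabilised carbanion; the worst conceivable leaving group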